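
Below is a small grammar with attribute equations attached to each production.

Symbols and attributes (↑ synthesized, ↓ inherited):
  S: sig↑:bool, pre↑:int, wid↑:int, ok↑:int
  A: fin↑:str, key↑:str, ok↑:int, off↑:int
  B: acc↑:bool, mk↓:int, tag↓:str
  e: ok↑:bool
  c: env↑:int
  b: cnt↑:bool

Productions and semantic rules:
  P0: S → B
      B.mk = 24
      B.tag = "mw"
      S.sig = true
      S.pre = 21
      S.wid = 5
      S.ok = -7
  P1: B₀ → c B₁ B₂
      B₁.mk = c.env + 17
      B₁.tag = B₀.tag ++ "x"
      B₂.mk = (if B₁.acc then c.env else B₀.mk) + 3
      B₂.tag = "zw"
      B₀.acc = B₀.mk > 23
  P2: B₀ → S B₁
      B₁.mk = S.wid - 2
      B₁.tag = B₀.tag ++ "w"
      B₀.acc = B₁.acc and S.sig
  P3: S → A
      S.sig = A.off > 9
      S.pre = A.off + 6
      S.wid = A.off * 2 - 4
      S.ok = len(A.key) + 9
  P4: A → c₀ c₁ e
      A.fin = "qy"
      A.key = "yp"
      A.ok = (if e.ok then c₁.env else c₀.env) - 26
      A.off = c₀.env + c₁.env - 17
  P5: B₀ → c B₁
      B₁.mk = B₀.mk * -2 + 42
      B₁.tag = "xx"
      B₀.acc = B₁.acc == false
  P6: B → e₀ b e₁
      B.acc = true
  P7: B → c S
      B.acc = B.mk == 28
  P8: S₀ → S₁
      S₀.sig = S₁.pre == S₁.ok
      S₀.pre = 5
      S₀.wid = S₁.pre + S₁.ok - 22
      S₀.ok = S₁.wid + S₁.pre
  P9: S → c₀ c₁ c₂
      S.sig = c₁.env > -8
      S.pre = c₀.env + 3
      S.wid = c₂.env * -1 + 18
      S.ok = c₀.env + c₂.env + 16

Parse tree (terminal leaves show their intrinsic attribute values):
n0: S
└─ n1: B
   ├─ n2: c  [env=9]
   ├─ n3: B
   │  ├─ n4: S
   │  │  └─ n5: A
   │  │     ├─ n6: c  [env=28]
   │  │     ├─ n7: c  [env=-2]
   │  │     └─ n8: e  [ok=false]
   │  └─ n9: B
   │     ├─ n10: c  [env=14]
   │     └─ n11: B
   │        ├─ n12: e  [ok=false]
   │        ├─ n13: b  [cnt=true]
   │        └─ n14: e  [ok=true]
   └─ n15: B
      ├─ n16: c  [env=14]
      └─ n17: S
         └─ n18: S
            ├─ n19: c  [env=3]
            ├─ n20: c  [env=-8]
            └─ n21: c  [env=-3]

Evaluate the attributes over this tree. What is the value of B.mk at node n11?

1. n1.mk = 24  [24]
2. n1.tag = "mw"  ["mw"]
3. n2.env = 9  [terminal]
4. n3.mk = 26  [c.env + 17]
5. n3.tag = "mwx"  [B₀.tag ++ "x"]
6. n6.env = 28  [terminal]
7. n7.env = -2  [terminal]
8. n8.ok = false  [terminal]
9. n5.fin = "qy"  ["qy"]
10. n5.key = "yp"  ["yp"]
11. n5.ok = 2  [(if e.ok then c₁.env else c₀.env) - 26]
12. n5.off = 9  [c₀.env + c₁.env - 17]
13. n4.sig = false  [A.off > 9]
14. n4.pre = 15  [A.off + 6]
15. n4.wid = 14  [A.off * 2 - 4]
16. n4.ok = 11  [len(A.key) + 9]
17. n9.mk = 12  [S.wid - 2]
18. n9.tag = "mwxw"  [B₀.tag ++ "w"]
19. n10.env = 14  [terminal]
20. n11.mk = 18  [B₀.mk * -2 + 42]
21. n11.tag = "xx"  ["xx"]
22. n12.ok = false  [terminal]
23. n13.cnt = true  [terminal]
24. n14.ok = true  [terminal]
25. n11.acc = true  [true]
26. n9.acc = false  [B₁.acc == false]
27. n3.acc = false  [B₁.acc and S.sig]
28. n15.mk = 27  [(if B₁.acc then c.env else B₀.mk) + 3]
29. n15.tag = "zw"  ["zw"]
30. n16.env = 14  [terminal]
31. n19.env = 3  [terminal]
32. n20.env = -8  [terminal]
33. n21.env = -3  [terminal]
34. n18.sig = false  [c₁.env > -8]
35. n18.pre = 6  [c₀.env + 3]
36. n18.wid = 21  [c₂.env * -1 + 18]
37. n18.ok = 16  [c₀.env + c₂.env + 16]
38. n17.sig = false  [S₁.pre == S₁.ok]
39. n17.pre = 5  [5]
40. n17.wid = 0  [S₁.pre + S₁.ok - 22]
41. n17.ok = 27  [S₁.wid + S₁.pre]
42. n15.acc = false  [B.mk == 28]
43. n1.acc = true  [B₀.mk > 23]
44. n0.sig = true  [true]
45. n0.pre = 21  [21]
46. n0.wid = 5  [5]
47. n0.ok = -7  [-7]

18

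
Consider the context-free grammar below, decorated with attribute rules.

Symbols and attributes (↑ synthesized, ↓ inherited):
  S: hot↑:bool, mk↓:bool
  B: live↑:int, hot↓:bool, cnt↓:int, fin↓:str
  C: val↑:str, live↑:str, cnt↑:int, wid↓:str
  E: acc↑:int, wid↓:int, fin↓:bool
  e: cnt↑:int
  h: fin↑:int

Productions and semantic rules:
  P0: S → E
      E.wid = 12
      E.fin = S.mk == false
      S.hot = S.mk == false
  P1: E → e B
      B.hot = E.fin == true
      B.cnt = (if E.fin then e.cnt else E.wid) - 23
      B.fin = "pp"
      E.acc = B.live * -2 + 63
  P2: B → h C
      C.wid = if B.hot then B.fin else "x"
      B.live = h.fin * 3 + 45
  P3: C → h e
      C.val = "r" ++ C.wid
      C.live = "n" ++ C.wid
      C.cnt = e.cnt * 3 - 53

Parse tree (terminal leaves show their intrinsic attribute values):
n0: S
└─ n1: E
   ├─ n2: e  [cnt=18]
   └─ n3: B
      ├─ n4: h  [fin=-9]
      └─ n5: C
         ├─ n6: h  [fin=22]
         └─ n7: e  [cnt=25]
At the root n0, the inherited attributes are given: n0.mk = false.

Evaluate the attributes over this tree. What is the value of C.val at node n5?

1. n0.mk = false  [given at root]
2. n1.wid = 12  [12]
3. n1.fin = true  [S.mk == false]
4. n2.cnt = 18  [terminal]
5. n3.hot = true  [E.fin == true]
6. n3.cnt = -5  [(if E.fin then e.cnt else E.wid) - 23]
7. n3.fin = "pp"  ["pp"]
8. n4.fin = -9  [terminal]
9. n5.wid = "pp"  [if B.hot then B.fin else "x"]
10. n6.fin = 22  [terminal]
11. n7.cnt = 25  [terminal]
12. n5.val = "rpp"  ["r" ++ C.wid]
13. n5.live = "npp"  ["n" ++ C.wid]
14. n5.cnt = 22  [e.cnt * 3 - 53]
15. n3.live = 18  [h.fin * 3 + 45]
16. n1.acc = 27  [B.live * -2 + 63]
17. n0.hot = true  [S.mk == false]

"rpp"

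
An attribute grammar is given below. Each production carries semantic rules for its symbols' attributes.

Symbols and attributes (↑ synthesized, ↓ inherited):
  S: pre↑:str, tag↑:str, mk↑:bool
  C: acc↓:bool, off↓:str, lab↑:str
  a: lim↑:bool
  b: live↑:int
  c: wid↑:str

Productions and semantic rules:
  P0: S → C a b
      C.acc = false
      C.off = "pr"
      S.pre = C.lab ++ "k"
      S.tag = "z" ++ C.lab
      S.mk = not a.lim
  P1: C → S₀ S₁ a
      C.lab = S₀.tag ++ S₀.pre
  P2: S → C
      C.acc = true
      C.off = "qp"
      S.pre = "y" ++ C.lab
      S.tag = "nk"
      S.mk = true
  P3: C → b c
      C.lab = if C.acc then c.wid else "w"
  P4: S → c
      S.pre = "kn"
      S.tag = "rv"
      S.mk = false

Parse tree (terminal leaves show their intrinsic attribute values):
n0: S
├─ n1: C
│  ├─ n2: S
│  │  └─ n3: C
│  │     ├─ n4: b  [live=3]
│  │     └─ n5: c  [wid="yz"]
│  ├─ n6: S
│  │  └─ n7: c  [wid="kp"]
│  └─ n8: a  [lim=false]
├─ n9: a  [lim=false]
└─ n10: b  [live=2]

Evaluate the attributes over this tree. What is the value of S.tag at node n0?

1. n1.acc = false  [false]
2. n1.off = "pr"  ["pr"]
3. n3.acc = true  [true]
4. n3.off = "qp"  ["qp"]
5. n4.live = 3  [terminal]
6. n5.wid = "yz"  [terminal]
7. n3.lab = "yz"  [if C.acc then c.wid else "w"]
8. n2.pre = "yyz"  ["y" ++ C.lab]
9. n2.tag = "nk"  ["nk"]
10. n2.mk = true  [true]
11. n7.wid = "kp"  [terminal]
12. n6.pre = "kn"  ["kn"]
13. n6.tag = "rv"  ["rv"]
14. n6.mk = false  [false]
15. n8.lim = false  [terminal]
16. n1.lab = "nkyyz"  [S₀.tag ++ S₀.pre]
17. n9.lim = false  [terminal]
18. n10.live = 2  [terminal]
19. n0.pre = "nkyyzk"  [C.lab ++ "k"]
20. n0.tag = "znkyyz"  ["z" ++ C.lab]
21. n0.mk = true  [not a.lim]

"znkyyz"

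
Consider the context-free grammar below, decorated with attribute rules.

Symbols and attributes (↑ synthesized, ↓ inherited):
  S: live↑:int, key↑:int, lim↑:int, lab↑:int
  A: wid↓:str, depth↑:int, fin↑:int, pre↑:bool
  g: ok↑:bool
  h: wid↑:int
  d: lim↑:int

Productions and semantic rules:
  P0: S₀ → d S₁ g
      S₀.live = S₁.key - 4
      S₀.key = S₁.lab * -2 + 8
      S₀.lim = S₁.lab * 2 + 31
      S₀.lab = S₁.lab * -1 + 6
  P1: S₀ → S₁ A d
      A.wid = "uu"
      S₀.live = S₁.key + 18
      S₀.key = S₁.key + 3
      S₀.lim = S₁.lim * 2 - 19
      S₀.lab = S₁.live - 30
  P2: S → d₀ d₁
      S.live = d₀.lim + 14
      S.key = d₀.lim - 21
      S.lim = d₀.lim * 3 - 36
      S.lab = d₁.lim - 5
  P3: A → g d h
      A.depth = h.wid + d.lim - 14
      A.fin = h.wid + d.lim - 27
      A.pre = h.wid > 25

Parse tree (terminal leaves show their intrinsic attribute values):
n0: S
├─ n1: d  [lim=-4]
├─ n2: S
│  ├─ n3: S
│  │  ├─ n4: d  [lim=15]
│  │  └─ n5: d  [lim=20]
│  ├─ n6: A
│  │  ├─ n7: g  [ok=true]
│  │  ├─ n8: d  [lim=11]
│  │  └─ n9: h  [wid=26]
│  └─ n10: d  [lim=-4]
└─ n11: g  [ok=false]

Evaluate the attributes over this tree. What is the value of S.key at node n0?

1. n1.lim = -4  [terminal]
2. n4.lim = 15  [terminal]
3. n5.lim = 20  [terminal]
4. n3.live = 29  [d₀.lim + 14]
5. n3.key = -6  [d₀.lim - 21]
6. n3.lim = 9  [d₀.lim * 3 - 36]
7. n3.lab = 15  [d₁.lim - 5]
8. n6.wid = "uu"  ["uu"]
9. n7.ok = true  [terminal]
10. n8.lim = 11  [terminal]
11. n9.wid = 26  [terminal]
12. n6.depth = 23  [h.wid + d.lim - 14]
13. n6.fin = 10  [h.wid + d.lim - 27]
14. n6.pre = true  [h.wid > 25]
15. n10.lim = -4  [terminal]
16. n2.live = 12  [S₁.key + 18]
17. n2.key = -3  [S₁.key + 3]
18. n2.lim = -1  [S₁.lim * 2 - 19]
19. n2.lab = -1  [S₁.live - 30]
20. n11.ok = false  [terminal]
21. n0.live = -7  [S₁.key - 4]
22. n0.key = 10  [S₁.lab * -2 + 8]
23. n0.lim = 29  [S₁.lab * 2 + 31]
24. n0.lab = 7  [S₁.lab * -1 + 6]

10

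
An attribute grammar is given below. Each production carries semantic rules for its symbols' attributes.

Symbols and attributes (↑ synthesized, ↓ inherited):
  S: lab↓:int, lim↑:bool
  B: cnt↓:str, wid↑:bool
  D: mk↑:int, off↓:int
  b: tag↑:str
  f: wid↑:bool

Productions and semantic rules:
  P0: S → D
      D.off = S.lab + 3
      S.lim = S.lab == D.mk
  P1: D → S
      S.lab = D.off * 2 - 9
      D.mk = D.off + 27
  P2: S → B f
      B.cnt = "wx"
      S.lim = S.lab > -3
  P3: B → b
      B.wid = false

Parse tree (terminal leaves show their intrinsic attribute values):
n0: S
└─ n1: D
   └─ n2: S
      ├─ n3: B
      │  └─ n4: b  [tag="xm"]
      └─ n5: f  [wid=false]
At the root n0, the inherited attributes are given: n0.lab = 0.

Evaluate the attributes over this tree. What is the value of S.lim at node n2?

1. n0.lab = 0  [given at root]
2. n1.off = 3  [S.lab + 3]
3. n2.lab = -3  [D.off * 2 - 9]
4. n3.cnt = "wx"  ["wx"]
5. n4.tag = "xm"  [terminal]
6. n3.wid = false  [false]
7. n5.wid = false  [terminal]
8. n2.lim = false  [S.lab > -3]
9. n1.mk = 30  [D.off + 27]
10. n0.lim = false  [S.lab == D.mk]

false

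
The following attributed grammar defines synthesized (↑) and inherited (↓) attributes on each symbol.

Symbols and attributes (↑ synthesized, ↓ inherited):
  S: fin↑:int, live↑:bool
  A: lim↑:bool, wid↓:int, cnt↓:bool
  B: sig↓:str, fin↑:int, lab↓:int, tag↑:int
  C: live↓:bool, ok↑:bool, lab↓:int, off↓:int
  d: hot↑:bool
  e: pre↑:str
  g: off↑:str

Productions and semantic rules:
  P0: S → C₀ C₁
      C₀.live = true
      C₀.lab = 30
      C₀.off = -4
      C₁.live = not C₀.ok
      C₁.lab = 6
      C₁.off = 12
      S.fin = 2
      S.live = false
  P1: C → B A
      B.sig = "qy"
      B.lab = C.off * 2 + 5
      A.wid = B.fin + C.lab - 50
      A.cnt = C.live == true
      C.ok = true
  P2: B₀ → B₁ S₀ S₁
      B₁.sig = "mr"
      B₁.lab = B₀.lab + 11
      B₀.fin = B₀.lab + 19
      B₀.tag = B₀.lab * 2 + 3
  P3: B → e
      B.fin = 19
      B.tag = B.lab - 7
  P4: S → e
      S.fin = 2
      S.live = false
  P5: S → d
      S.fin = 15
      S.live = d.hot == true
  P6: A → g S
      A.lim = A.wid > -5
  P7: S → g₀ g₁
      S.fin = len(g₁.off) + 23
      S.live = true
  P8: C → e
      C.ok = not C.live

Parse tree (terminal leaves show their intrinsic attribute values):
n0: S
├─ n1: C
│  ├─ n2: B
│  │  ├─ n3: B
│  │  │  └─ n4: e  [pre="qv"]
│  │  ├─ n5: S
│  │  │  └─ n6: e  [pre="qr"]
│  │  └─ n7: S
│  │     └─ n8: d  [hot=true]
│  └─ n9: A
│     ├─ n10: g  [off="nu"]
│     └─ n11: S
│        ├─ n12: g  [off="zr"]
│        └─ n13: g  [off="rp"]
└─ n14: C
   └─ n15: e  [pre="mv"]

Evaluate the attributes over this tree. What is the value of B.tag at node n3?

1. n1.live = true  [true]
2. n1.lab = 30  [30]
3. n1.off = -4  [-4]
4. n2.sig = "qy"  ["qy"]
5. n2.lab = -3  [C.off * 2 + 5]
6. n3.sig = "mr"  ["mr"]
7. n3.lab = 8  [B₀.lab + 11]
8. n4.pre = "qv"  [terminal]
9. n3.fin = 19  [19]
10. n3.tag = 1  [B.lab - 7]
11. n6.pre = "qr"  [terminal]
12. n5.fin = 2  [2]
13. n5.live = false  [false]
14. n8.hot = true  [terminal]
15. n7.fin = 15  [15]
16. n7.live = true  [d.hot == true]
17. n2.fin = 16  [B₀.lab + 19]
18. n2.tag = -3  [B₀.lab * 2 + 3]
19. n9.wid = -4  [B.fin + C.lab - 50]
20. n9.cnt = true  [C.live == true]
21. n10.off = "nu"  [terminal]
22. n12.off = "zr"  [terminal]
23. n13.off = "rp"  [terminal]
24. n11.fin = 25  [len(g₁.off) + 23]
25. n11.live = true  [true]
26. n9.lim = true  [A.wid > -5]
27. n1.ok = true  [true]
28. n14.live = false  [not C₀.ok]
29. n14.lab = 6  [6]
30. n14.off = 12  [12]
31. n15.pre = "mv"  [terminal]
32. n14.ok = true  [not C.live]
33. n0.fin = 2  [2]
34. n0.live = false  [false]

1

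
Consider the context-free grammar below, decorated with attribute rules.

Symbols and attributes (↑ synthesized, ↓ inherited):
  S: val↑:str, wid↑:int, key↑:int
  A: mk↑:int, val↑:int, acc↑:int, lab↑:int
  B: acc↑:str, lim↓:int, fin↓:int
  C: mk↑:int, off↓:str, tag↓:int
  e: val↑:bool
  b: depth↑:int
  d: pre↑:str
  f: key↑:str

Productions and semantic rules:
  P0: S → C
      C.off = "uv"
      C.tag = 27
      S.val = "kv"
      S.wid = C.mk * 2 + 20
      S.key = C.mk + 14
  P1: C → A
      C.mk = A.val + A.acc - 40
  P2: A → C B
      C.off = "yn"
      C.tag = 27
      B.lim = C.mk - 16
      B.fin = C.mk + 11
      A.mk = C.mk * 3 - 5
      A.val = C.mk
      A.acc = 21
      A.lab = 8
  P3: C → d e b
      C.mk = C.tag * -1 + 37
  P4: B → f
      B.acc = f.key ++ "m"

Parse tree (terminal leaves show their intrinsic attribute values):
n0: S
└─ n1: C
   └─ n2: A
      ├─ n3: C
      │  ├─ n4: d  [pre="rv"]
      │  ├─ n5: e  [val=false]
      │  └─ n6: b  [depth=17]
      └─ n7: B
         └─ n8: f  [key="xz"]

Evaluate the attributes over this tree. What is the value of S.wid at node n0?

2

1. n1.off = "uv"  ["uv"]
2. n1.tag = 27  [27]
3. n3.off = "yn"  ["yn"]
4. n3.tag = 27  [27]
5. n4.pre = "rv"  [terminal]
6. n5.val = false  [terminal]
7. n6.depth = 17  [terminal]
8. n3.mk = 10  [C.tag * -1 + 37]
9. n7.lim = -6  [C.mk - 16]
10. n7.fin = 21  [C.mk + 11]
11. n8.key = "xz"  [terminal]
12. n7.acc = "xzm"  [f.key ++ "m"]
13. n2.mk = 25  [C.mk * 3 - 5]
14. n2.val = 10  [C.mk]
15. n2.acc = 21  [21]
16. n2.lab = 8  [8]
17. n1.mk = -9  [A.val + A.acc - 40]
18. n0.val = "kv"  ["kv"]
19. n0.wid = 2  [C.mk * 2 + 20]
20. n0.key = 5  [C.mk + 14]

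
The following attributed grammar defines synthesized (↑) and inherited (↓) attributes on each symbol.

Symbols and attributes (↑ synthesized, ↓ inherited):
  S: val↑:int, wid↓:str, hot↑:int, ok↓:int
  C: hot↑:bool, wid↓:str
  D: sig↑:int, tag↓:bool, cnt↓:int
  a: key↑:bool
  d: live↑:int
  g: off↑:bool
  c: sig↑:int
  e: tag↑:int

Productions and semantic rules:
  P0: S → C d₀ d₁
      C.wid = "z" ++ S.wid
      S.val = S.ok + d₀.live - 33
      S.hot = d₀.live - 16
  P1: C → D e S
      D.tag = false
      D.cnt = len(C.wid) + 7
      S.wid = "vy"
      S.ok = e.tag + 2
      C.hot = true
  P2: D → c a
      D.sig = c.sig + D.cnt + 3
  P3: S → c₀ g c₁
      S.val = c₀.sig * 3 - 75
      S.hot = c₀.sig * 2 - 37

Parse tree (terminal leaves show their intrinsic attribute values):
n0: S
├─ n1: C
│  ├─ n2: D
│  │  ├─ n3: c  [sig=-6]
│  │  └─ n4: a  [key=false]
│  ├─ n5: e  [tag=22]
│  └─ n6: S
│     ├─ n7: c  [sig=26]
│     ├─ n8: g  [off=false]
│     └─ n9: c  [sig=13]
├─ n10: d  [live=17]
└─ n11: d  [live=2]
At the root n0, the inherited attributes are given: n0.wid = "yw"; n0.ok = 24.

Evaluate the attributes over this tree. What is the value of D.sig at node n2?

7

1. n0.wid = "yw"  [given at root]
2. n0.ok = 24  [given at root]
3. n1.wid = "zyw"  ["z" ++ S.wid]
4. n2.tag = false  [false]
5. n2.cnt = 10  [len(C.wid) + 7]
6. n3.sig = -6  [terminal]
7. n4.key = false  [terminal]
8. n2.sig = 7  [c.sig + D.cnt + 3]
9. n5.tag = 22  [terminal]
10. n6.wid = "vy"  ["vy"]
11. n6.ok = 24  [e.tag + 2]
12. n7.sig = 26  [terminal]
13. n8.off = false  [terminal]
14. n9.sig = 13  [terminal]
15. n6.val = 3  [c₀.sig * 3 - 75]
16. n6.hot = 15  [c₀.sig * 2 - 37]
17. n1.hot = true  [true]
18. n10.live = 17  [terminal]
19. n11.live = 2  [terminal]
20. n0.val = 8  [S.ok + d₀.live - 33]
21. n0.hot = 1  [d₀.live - 16]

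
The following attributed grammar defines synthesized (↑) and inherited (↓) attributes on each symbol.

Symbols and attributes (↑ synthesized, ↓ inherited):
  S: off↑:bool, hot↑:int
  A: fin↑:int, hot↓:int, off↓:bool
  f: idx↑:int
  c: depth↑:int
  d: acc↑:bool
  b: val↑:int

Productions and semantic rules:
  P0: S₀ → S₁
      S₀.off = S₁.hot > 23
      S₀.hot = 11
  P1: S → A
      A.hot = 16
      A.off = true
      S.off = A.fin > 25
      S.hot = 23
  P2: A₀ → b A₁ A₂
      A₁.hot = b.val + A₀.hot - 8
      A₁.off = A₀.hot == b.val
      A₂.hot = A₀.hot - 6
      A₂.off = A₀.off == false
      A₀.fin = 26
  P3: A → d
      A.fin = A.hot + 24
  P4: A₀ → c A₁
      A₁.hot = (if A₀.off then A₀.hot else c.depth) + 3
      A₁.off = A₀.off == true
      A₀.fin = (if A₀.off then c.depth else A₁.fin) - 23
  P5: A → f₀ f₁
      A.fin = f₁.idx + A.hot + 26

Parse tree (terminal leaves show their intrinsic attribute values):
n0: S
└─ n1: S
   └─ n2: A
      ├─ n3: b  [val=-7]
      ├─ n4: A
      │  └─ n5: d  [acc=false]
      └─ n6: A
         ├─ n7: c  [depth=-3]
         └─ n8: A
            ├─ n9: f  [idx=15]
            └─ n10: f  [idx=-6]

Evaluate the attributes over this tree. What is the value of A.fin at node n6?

1. n2.hot = 16  [16]
2. n2.off = true  [true]
3. n3.val = -7  [terminal]
4. n4.hot = 1  [b.val + A₀.hot - 8]
5. n4.off = false  [A₀.hot == b.val]
6. n5.acc = false  [terminal]
7. n4.fin = 25  [A.hot + 24]
8. n6.hot = 10  [A₀.hot - 6]
9. n6.off = false  [A₀.off == false]
10. n7.depth = -3  [terminal]
11. n8.hot = 0  [(if A₀.off then A₀.hot else c.depth) + 3]
12. n8.off = false  [A₀.off == true]
13. n9.idx = 15  [terminal]
14. n10.idx = -6  [terminal]
15. n8.fin = 20  [f₁.idx + A.hot + 26]
16. n6.fin = -3  [(if A₀.off then c.depth else A₁.fin) - 23]
17. n2.fin = 26  [26]
18. n1.off = true  [A.fin > 25]
19. n1.hot = 23  [23]
20. n0.off = false  [S₁.hot > 23]
21. n0.hot = 11  [11]

-3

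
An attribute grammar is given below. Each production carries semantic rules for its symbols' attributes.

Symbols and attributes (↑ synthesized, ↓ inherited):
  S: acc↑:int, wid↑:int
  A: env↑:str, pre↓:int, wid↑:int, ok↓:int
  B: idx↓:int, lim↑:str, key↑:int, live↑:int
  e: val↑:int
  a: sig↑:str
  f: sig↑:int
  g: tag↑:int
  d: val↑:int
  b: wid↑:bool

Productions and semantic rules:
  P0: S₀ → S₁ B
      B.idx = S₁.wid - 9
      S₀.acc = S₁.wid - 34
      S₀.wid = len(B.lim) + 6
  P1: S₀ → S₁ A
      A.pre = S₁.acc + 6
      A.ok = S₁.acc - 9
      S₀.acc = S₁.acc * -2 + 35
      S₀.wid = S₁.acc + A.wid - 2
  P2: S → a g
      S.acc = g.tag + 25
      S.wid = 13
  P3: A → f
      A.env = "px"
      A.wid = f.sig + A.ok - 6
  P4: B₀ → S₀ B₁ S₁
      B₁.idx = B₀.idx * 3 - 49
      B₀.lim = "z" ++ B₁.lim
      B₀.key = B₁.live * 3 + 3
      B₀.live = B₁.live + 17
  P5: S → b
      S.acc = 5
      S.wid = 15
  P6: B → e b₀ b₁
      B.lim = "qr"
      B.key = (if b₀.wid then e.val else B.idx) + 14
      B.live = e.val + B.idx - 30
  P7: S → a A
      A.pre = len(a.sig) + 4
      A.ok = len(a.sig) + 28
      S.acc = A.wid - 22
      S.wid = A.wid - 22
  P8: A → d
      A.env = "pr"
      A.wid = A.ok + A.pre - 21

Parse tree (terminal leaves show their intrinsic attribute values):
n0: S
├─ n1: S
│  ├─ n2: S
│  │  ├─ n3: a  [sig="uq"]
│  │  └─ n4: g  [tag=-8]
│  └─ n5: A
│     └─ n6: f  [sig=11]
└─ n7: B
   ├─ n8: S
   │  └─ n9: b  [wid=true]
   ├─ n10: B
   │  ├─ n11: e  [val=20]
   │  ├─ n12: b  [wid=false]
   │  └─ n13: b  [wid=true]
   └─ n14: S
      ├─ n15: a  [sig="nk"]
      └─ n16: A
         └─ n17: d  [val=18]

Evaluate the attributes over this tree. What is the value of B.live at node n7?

1. n3.sig = "uq"  [terminal]
2. n4.tag = -8  [terminal]
3. n2.acc = 17  [g.tag + 25]
4. n2.wid = 13  [13]
5. n5.pre = 23  [S₁.acc + 6]
6. n5.ok = 8  [S₁.acc - 9]
7. n6.sig = 11  [terminal]
8. n5.env = "px"  ["px"]
9. n5.wid = 13  [f.sig + A.ok - 6]
10. n1.acc = 1  [S₁.acc * -2 + 35]
11. n1.wid = 28  [S₁.acc + A.wid - 2]
12. n7.idx = 19  [S₁.wid - 9]
13. n9.wid = true  [terminal]
14. n8.acc = 5  [5]
15. n8.wid = 15  [15]
16. n10.idx = 8  [B₀.idx * 3 - 49]
17. n11.val = 20  [terminal]
18. n12.wid = false  [terminal]
19. n13.wid = true  [terminal]
20. n10.lim = "qr"  ["qr"]
21. n10.key = 22  [(if b₀.wid then e.val else B.idx) + 14]
22. n10.live = -2  [e.val + B.idx - 30]
23. n15.sig = "nk"  [terminal]
24. n16.pre = 6  [len(a.sig) + 4]
25. n16.ok = 30  [len(a.sig) + 28]
26. n17.val = 18  [terminal]
27. n16.env = "pr"  ["pr"]
28. n16.wid = 15  [A.ok + A.pre - 21]
29. n14.acc = -7  [A.wid - 22]
30. n14.wid = -7  [A.wid - 22]
31. n7.lim = "zqr"  ["z" ++ B₁.lim]
32. n7.key = -3  [B₁.live * 3 + 3]
33. n7.live = 15  [B₁.live + 17]
34. n0.acc = -6  [S₁.wid - 34]
35. n0.wid = 9  [len(B.lim) + 6]

15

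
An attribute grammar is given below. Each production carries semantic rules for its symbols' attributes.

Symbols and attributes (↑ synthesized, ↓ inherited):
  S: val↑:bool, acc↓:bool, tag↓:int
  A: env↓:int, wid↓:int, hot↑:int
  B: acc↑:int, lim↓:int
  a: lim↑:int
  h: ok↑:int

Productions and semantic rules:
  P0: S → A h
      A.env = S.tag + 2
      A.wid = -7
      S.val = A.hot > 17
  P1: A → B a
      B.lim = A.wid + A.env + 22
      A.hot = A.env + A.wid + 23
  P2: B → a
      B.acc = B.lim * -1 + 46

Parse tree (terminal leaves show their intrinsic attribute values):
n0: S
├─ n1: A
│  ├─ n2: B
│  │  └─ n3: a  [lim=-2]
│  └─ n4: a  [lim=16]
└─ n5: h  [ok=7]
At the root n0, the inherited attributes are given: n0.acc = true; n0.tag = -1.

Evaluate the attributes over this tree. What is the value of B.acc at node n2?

1. n0.acc = true  [given at root]
2. n0.tag = -1  [given at root]
3. n1.env = 1  [S.tag + 2]
4. n1.wid = -7  [-7]
5. n2.lim = 16  [A.wid + A.env + 22]
6. n3.lim = -2  [terminal]
7. n2.acc = 30  [B.lim * -1 + 46]
8. n4.lim = 16  [terminal]
9. n1.hot = 17  [A.env + A.wid + 23]
10. n5.ok = 7  [terminal]
11. n0.val = false  [A.hot > 17]

30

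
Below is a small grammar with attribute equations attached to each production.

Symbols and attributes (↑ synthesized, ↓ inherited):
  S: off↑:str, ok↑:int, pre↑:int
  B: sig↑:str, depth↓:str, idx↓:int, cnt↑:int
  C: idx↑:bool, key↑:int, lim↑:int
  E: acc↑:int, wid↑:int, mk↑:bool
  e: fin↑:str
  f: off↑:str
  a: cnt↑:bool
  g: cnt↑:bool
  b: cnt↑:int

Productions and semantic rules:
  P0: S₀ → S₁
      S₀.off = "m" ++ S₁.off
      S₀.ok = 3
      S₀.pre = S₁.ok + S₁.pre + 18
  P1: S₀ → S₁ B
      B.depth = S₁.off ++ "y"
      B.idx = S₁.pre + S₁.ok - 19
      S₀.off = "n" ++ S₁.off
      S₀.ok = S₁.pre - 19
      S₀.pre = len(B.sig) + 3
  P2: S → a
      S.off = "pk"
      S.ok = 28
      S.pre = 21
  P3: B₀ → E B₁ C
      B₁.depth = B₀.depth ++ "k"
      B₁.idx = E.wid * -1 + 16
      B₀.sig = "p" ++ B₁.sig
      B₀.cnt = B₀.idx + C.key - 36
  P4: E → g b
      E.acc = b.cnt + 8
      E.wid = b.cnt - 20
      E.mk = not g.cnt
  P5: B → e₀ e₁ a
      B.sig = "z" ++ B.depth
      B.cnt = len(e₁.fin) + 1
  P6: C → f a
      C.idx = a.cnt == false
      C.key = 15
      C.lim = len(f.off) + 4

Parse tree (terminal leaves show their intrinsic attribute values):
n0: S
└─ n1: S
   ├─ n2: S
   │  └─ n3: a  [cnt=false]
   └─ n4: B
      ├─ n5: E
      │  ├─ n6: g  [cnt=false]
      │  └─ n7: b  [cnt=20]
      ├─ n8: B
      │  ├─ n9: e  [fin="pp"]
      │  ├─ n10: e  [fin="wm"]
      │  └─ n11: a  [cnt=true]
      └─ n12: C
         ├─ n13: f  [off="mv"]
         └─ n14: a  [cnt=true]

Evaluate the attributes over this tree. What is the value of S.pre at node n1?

9

1. n3.cnt = false  [terminal]
2. n2.off = "pk"  ["pk"]
3. n2.ok = 28  [28]
4. n2.pre = 21  [21]
5. n4.depth = "pky"  [S₁.off ++ "y"]
6. n4.idx = 30  [S₁.pre + S₁.ok - 19]
7. n6.cnt = false  [terminal]
8. n7.cnt = 20  [terminal]
9. n5.acc = 28  [b.cnt + 8]
10. n5.wid = 0  [b.cnt - 20]
11. n5.mk = true  [not g.cnt]
12. n8.depth = "pkyk"  [B₀.depth ++ "k"]
13. n8.idx = 16  [E.wid * -1 + 16]
14. n9.fin = "pp"  [terminal]
15. n10.fin = "wm"  [terminal]
16. n11.cnt = true  [terminal]
17. n8.sig = "zpkyk"  ["z" ++ B.depth]
18. n8.cnt = 3  [len(e₁.fin) + 1]
19. n13.off = "mv"  [terminal]
20. n14.cnt = true  [terminal]
21. n12.idx = false  [a.cnt == false]
22. n12.key = 15  [15]
23. n12.lim = 6  [len(f.off) + 4]
24. n4.sig = "pzpkyk"  ["p" ++ B₁.sig]
25. n4.cnt = 9  [B₀.idx + C.key - 36]
26. n1.off = "npk"  ["n" ++ S₁.off]
27. n1.ok = 2  [S₁.pre - 19]
28. n1.pre = 9  [len(B.sig) + 3]
29. n0.off = "mnpk"  ["m" ++ S₁.off]
30. n0.ok = 3  [3]
31. n0.pre = 29  [S₁.ok + S₁.pre + 18]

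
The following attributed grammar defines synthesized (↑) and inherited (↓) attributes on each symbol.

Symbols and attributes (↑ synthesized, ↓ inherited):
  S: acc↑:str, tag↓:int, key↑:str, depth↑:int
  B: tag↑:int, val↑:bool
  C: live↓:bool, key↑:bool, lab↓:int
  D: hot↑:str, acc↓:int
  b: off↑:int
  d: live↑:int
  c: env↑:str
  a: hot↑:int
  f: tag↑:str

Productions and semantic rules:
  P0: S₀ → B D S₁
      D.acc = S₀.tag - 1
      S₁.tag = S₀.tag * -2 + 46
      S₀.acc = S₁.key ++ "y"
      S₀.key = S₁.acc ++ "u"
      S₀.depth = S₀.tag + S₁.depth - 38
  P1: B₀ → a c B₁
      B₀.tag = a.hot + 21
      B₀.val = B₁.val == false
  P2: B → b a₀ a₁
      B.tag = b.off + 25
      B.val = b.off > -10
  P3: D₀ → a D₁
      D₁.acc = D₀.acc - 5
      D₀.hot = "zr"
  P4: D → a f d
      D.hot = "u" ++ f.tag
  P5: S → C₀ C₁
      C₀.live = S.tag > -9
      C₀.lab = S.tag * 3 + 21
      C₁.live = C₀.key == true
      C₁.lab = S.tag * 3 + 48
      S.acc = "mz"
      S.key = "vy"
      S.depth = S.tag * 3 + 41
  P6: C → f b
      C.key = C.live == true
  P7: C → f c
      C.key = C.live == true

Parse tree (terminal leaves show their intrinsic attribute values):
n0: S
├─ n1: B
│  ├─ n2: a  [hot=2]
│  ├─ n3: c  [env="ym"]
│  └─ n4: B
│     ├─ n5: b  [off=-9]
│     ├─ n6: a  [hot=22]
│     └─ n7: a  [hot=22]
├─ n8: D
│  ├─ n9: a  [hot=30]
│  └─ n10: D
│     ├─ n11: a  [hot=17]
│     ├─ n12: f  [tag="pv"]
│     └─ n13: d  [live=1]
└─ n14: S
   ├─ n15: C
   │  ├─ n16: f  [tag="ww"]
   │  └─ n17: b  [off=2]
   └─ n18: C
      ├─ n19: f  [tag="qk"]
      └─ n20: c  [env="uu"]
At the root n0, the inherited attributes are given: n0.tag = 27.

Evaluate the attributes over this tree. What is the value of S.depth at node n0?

1. n0.tag = 27  [given at root]
2. n2.hot = 2  [terminal]
3. n3.env = "ym"  [terminal]
4. n5.off = -9  [terminal]
5. n6.hot = 22  [terminal]
6. n7.hot = 22  [terminal]
7. n4.tag = 16  [b.off + 25]
8. n4.val = true  [b.off > -10]
9. n1.tag = 23  [a.hot + 21]
10. n1.val = false  [B₁.val == false]
11. n8.acc = 26  [S₀.tag - 1]
12. n9.hot = 30  [terminal]
13. n10.acc = 21  [D₀.acc - 5]
14. n11.hot = 17  [terminal]
15. n12.tag = "pv"  [terminal]
16. n13.live = 1  [terminal]
17. n10.hot = "upv"  ["u" ++ f.tag]
18. n8.hot = "zr"  ["zr"]
19. n14.tag = -8  [S₀.tag * -2 + 46]
20. n15.live = true  [S.tag > -9]
21. n15.lab = -3  [S.tag * 3 + 21]
22. n16.tag = "ww"  [terminal]
23. n17.off = 2  [terminal]
24. n15.key = true  [C.live == true]
25. n18.live = true  [C₀.key == true]
26. n18.lab = 24  [S.tag * 3 + 48]
27. n19.tag = "qk"  [terminal]
28. n20.env = "uu"  [terminal]
29. n18.key = true  [C.live == true]
30. n14.acc = "mz"  ["mz"]
31. n14.key = "vy"  ["vy"]
32. n14.depth = 17  [S.tag * 3 + 41]
33. n0.acc = "vyy"  [S₁.key ++ "y"]
34. n0.key = "mzu"  [S₁.acc ++ "u"]
35. n0.depth = 6  [S₀.tag + S₁.depth - 38]

6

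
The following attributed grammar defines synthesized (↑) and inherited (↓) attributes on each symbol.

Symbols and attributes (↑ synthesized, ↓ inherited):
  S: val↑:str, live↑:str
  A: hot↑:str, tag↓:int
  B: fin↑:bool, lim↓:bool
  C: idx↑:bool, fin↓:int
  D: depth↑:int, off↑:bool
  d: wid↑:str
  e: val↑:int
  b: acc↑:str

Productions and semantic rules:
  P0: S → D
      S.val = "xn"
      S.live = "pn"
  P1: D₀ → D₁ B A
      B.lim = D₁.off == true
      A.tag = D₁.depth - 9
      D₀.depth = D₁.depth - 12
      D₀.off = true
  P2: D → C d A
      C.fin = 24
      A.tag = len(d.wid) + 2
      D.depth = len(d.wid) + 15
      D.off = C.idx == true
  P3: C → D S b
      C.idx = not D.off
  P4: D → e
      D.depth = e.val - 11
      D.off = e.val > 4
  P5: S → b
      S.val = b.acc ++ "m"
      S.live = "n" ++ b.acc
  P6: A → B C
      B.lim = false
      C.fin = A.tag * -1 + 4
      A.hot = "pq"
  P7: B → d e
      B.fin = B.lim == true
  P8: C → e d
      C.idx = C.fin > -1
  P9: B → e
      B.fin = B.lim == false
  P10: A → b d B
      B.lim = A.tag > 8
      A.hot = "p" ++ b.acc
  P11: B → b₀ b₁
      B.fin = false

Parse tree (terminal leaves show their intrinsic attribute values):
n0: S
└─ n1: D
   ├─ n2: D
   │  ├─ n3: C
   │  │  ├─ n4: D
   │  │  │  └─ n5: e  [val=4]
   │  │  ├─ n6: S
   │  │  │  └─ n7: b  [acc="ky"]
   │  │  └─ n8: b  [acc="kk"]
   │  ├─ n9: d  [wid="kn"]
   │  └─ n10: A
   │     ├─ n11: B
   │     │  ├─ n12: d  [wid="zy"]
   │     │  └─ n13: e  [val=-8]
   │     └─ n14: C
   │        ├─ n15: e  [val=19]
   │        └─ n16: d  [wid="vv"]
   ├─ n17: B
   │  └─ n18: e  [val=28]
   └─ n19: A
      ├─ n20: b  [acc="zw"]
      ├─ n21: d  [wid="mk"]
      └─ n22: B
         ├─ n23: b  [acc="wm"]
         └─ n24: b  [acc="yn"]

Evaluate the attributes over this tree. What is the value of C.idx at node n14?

1. n3.fin = 24  [24]
2. n5.val = 4  [terminal]
3. n4.depth = -7  [e.val - 11]
4. n4.off = false  [e.val > 4]
5. n7.acc = "ky"  [terminal]
6. n6.val = "kym"  [b.acc ++ "m"]
7. n6.live = "nky"  ["n" ++ b.acc]
8. n8.acc = "kk"  [terminal]
9. n3.idx = true  [not D.off]
10. n9.wid = "kn"  [terminal]
11. n10.tag = 4  [len(d.wid) + 2]
12. n11.lim = false  [false]
13. n12.wid = "zy"  [terminal]
14. n13.val = -8  [terminal]
15. n11.fin = false  [B.lim == true]
16. n14.fin = 0  [A.tag * -1 + 4]
17. n15.val = 19  [terminal]
18. n16.wid = "vv"  [terminal]
19. n14.idx = true  [C.fin > -1]
20. n10.hot = "pq"  ["pq"]
21. n2.depth = 17  [len(d.wid) + 15]
22. n2.off = true  [C.idx == true]
23. n17.lim = true  [D₁.off == true]
24. n18.val = 28  [terminal]
25. n17.fin = false  [B.lim == false]
26. n19.tag = 8  [D₁.depth - 9]
27. n20.acc = "zw"  [terminal]
28. n21.wid = "mk"  [terminal]
29. n22.lim = false  [A.tag > 8]
30. n23.acc = "wm"  [terminal]
31. n24.acc = "yn"  [terminal]
32. n22.fin = false  [false]
33. n19.hot = "pzw"  ["p" ++ b.acc]
34. n1.depth = 5  [D₁.depth - 12]
35. n1.off = true  [true]
36. n0.val = "xn"  ["xn"]
37. n0.live = "pn"  ["pn"]

true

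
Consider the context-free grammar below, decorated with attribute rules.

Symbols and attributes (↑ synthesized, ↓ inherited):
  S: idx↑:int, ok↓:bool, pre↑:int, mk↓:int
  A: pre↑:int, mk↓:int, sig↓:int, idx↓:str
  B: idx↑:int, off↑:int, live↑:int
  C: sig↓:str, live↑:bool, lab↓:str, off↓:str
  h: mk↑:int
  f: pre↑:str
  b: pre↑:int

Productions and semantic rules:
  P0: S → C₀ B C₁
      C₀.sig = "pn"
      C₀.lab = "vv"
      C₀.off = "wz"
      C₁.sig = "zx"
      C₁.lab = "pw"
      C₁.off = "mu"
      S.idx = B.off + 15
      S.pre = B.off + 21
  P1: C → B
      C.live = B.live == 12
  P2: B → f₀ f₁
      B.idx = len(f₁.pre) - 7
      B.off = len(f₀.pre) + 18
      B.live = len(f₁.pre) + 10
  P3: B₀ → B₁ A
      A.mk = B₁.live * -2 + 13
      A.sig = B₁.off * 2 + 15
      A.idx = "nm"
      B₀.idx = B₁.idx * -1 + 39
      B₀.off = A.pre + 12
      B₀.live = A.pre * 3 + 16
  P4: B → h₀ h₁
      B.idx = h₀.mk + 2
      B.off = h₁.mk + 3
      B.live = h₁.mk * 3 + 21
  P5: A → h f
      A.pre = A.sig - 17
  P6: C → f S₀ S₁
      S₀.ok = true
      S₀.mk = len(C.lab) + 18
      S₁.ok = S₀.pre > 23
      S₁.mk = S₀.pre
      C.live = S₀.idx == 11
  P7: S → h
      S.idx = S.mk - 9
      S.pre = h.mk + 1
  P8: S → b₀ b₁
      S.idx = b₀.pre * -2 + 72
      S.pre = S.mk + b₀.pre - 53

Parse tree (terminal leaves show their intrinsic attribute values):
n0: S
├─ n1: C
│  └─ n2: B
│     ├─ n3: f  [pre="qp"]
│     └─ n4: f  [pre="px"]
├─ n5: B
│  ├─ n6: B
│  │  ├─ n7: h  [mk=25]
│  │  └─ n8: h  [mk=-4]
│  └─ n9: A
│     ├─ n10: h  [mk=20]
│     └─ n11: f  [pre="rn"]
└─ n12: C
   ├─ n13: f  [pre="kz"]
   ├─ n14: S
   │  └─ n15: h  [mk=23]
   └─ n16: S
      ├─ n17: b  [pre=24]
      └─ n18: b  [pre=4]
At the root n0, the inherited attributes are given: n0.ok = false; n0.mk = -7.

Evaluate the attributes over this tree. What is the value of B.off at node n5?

1. n0.ok = false  [given at root]
2. n0.mk = -7  [given at root]
3. n1.sig = "pn"  ["pn"]
4. n1.lab = "vv"  ["vv"]
5. n1.off = "wz"  ["wz"]
6. n3.pre = "qp"  [terminal]
7. n4.pre = "px"  [terminal]
8. n2.idx = -5  [len(f₁.pre) - 7]
9. n2.off = 20  [len(f₀.pre) + 18]
10. n2.live = 12  [len(f₁.pre) + 10]
11. n1.live = true  [B.live == 12]
12. n7.mk = 25  [terminal]
13. n8.mk = -4  [terminal]
14. n6.idx = 27  [h₀.mk + 2]
15. n6.off = -1  [h₁.mk + 3]
16. n6.live = 9  [h₁.mk * 3 + 21]
17. n9.mk = -5  [B₁.live * -2 + 13]
18. n9.sig = 13  [B₁.off * 2 + 15]
19. n9.idx = "nm"  ["nm"]
20. n10.mk = 20  [terminal]
21. n11.pre = "rn"  [terminal]
22. n9.pre = -4  [A.sig - 17]
23. n5.idx = 12  [B₁.idx * -1 + 39]
24. n5.off = 8  [A.pre + 12]
25. n5.live = 4  [A.pre * 3 + 16]
26. n12.sig = "zx"  ["zx"]
27. n12.lab = "pw"  ["pw"]
28. n12.off = "mu"  ["mu"]
29. n13.pre = "kz"  [terminal]
30. n14.ok = true  [true]
31. n14.mk = 20  [len(C.lab) + 18]
32. n15.mk = 23  [terminal]
33. n14.idx = 11  [S.mk - 9]
34. n14.pre = 24  [h.mk + 1]
35. n16.ok = true  [S₀.pre > 23]
36. n16.mk = 24  [S₀.pre]
37. n17.pre = 24  [terminal]
38. n18.pre = 4  [terminal]
39. n16.idx = 24  [b₀.pre * -2 + 72]
40. n16.pre = -5  [S.mk + b₀.pre - 53]
41. n12.live = true  [S₀.idx == 11]
42. n0.idx = 23  [B.off + 15]
43. n0.pre = 29  [B.off + 21]

8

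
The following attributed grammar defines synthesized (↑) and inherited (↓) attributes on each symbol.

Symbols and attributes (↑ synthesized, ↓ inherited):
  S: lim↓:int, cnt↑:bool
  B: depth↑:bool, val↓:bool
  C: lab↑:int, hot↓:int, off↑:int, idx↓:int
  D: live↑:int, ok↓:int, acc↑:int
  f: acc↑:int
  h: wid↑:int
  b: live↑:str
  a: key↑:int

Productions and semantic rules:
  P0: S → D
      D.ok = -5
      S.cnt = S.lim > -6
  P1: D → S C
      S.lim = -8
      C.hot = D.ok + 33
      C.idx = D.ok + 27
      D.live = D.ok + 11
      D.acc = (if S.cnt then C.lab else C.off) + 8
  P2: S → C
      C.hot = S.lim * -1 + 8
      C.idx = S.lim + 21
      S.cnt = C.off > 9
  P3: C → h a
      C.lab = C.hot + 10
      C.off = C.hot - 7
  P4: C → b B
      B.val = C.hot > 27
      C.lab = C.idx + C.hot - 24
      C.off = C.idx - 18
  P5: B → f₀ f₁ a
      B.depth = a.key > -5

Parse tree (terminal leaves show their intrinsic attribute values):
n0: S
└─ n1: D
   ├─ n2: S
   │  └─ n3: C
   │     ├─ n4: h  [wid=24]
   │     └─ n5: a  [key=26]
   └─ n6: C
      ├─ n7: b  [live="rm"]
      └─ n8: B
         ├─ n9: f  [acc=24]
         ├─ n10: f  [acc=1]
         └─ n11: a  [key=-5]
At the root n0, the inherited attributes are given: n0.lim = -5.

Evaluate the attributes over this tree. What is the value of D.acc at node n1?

1. n0.lim = -5  [given at root]
2. n1.ok = -5  [-5]
3. n2.lim = -8  [-8]
4. n3.hot = 16  [S.lim * -1 + 8]
5. n3.idx = 13  [S.lim + 21]
6. n4.wid = 24  [terminal]
7. n5.key = 26  [terminal]
8. n3.lab = 26  [C.hot + 10]
9. n3.off = 9  [C.hot - 7]
10. n2.cnt = false  [C.off > 9]
11. n6.hot = 28  [D.ok + 33]
12. n6.idx = 22  [D.ok + 27]
13. n7.live = "rm"  [terminal]
14. n8.val = true  [C.hot > 27]
15. n9.acc = 24  [terminal]
16. n10.acc = 1  [terminal]
17. n11.key = -5  [terminal]
18. n8.depth = false  [a.key > -5]
19. n6.lab = 26  [C.idx + C.hot - 24]
20. n6.off = 4  [C.idx - 18]
21. n1.live = 6  [D.ok + 11]
22. n1.acc = 12  [(if S.cnt then C.lab else C.off) + 8]
23. n0.cnt = true  [S.lim > -6]

12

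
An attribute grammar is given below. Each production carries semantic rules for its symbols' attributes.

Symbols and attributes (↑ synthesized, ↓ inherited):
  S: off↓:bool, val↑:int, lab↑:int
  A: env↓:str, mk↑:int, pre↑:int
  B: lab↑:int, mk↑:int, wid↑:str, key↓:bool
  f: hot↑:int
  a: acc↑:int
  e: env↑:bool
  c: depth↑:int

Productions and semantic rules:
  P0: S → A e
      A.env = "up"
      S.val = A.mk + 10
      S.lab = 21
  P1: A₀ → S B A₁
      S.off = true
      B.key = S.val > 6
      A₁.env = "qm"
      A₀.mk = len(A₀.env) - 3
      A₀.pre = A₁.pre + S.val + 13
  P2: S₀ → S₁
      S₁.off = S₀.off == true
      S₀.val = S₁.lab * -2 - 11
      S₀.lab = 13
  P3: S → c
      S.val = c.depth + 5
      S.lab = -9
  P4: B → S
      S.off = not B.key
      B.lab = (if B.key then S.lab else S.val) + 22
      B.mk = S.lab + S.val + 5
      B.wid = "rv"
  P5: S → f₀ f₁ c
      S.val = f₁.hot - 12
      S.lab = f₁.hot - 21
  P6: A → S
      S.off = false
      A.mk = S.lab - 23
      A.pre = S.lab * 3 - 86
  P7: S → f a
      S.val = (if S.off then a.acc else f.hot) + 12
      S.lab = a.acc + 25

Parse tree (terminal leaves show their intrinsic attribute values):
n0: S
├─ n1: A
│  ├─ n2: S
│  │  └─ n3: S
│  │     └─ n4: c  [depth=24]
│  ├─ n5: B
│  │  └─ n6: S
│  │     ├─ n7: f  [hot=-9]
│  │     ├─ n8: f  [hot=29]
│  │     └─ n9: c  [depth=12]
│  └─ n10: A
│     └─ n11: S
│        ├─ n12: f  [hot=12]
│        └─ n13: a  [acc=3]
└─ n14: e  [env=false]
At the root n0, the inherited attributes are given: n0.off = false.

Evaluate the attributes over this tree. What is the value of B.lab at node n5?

1. n0.off = false  [given at root]
2. n1.env = "up"  ["up"]
3. n2.off = true  [true]
4. n3.off = true  [S₀.off == true]
5. n4.depth = 24  [terminal]
6. n3.val = 29  [c.depth + 5]
7. n3.lab = -9  [-9]
8. n2.val = 7  [S₁.lab * -2 - 11]
9. n2.lab = 13  [13]
10. n5.key = true  [S.val > 6]
11. n6.off = false  [not B.key]
12. n7.hot = -9  [terminal]
13. n8.hot = 29  [terminal]
14. n9.depth = 12  [terminal]
15. n6.val = 17  [f₁.hot - 12]
16. n6.lab = 8  [f₁.hot - 21]
17. n5.lab = 30  [(if B.key then S.lab else S.val) + 22]
18. n5.mk = 30  [S.lab + S.val + 5]
19. n5.wid = "rv"  ["rv"]
20. n10.env = "qm"  ["qm"]
21. n11.off = false  [false]
22. n12.hot = 12  [terminal]
23. n13.acc = 3  [terminal]
24. n11.val = 24  [(if S.off then a.acc else f.hot) + 12]
25. n11.lab = 28  [a.acc + 25]
26. n10.mk = 5  [S.lab - 23]
27. n10.pre = -2  [S.lab * 3 - 86]
28. n1.mk = -1  [len(A₀.env) - 3]
29. n1.pre = 18  [A₁.pre + S.val + 13]
30. n14.env = false  [terminal]
31. n0.val = 9  [A.mk + 10]
32. n0.lab = 21  [21]

30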